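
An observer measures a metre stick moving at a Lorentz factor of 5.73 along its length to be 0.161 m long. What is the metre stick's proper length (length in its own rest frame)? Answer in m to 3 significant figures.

L₀ ≈ 0.923 m

γ = 5.73 (given)
L₀ = γL = 5.73 × 0.161 = 0.923 m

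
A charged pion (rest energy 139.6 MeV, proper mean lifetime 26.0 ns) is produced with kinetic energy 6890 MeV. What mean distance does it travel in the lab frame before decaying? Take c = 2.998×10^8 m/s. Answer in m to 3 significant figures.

γ = 1 + K/(m₀c²) = 1 + 6890/139.6 = 50.355
β = √(1 − 1/γ²) = 0.99980
Dilated lifetime: γτ₀ = 50.355 × 26.0 ns = 1309.2 ns
d = βc·γτ₀ = 0.99980 × (2.998×10^8 m/s) × 1.3092×10^-6 s = 392 m

d ≈ 392 m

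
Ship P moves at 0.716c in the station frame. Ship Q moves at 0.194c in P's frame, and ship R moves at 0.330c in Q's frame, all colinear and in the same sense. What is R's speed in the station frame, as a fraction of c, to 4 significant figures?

u ≈ 0.8934c

Compose boost 2: (0.194 + 0.716)/(1 + 0.194×0.716) = 0.9100/1.13890 = 0.799014
Compose boost 3: (0.330 + 0.799014)/(1 + 0.330×0.799014) = 1.12901/1.26367 = 0.8934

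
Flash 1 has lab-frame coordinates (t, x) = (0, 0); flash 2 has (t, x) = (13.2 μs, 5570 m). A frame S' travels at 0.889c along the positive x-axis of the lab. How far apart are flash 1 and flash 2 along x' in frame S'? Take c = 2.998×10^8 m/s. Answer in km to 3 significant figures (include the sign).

γ = 1/√(1 − 0.889²) = 2.1838
Δx' = γ(Δx − vΔt) = 2.1838 × (5570 m − 0.889×(2.998×10^8 m/s)×13.2×10^-6 s)
= 2.1838 × (2051.9 m) = 4.48 km

Δx' ≈ 4.48 km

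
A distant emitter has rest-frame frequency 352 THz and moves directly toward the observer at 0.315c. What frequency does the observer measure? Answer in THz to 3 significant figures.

Relativistic Doppler: f_obs = f_src √((1+β)/(1−β))
= 352 × √(1.3150/0.68500) = 352 × 1.3855 = 488 THz

f_obs ≈ 488 THz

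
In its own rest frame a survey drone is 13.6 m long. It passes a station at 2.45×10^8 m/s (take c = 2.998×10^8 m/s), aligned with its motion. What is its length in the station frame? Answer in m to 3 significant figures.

L ≈ 7.84 m

β = v/c = 2.45×10^8 / 2.998×10^8 = 0.81721
γ = 1/√(1 − 0.81721²) = 1.7351
Length contraction: L = L₀/γ = 13.6/1.7351 = 7.84 m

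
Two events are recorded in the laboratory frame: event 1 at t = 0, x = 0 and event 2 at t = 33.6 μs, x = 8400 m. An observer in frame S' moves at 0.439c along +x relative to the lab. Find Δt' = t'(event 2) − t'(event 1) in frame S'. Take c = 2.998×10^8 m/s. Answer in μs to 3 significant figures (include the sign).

Δt' ≈ 23.7 μs

γ = 1/√(1 − 0.439²) = 1.1130
Δt' = γ(Δt − vΔx/c²) = 1.1130 × (33.6 μs − 0.439×8400 m / (2.998×10^8 m/s))
= 1.1130 × (21.300 μs) = 23.7 μs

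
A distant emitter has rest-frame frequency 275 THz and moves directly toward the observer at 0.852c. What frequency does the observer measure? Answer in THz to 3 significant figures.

Relativistic Doppler: f_obs = f_src √((1+β)/(1−β))
= 275 × √(1.8520/0.14800) = 275 × 3.5374 = 973 THz

f_obs ≈ 973 THz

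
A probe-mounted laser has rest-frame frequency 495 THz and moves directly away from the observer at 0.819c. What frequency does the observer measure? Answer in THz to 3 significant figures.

Relativistic Doppler: f_obs = f_src √((1−β)/(1+β))
= 495 × √(0.18100/1.8190) = 495 × 0.31544 = 156 THz

f_obs ≈ 156 THz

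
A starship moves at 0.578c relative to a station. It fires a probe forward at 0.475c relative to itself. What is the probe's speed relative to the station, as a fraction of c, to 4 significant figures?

Relativistic velocity addition: u = (u' + v)/(1 + u'v/c²)
= (0.475 + 0.578)/(1 + 0.475×0.578) = 1.053/1.27455 = 0.8262

u ≈ 0.8262c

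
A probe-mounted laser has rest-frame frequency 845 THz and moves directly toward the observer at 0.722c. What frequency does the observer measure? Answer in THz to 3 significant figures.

f_obs ≈ 2100 THz

Relativistic Doppler: f_obs = f_src √((1+β)/(1−β))
= 845 × √(1.7220/0.27800) = 845 × 2.4888 = 2100 THz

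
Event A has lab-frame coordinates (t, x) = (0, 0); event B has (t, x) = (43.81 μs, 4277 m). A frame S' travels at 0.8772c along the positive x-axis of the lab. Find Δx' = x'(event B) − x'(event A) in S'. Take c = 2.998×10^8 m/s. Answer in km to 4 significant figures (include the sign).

γ = 1/√(1 − 0.8772²) = 2.08279
Δx' = γ(Δx − vΔt) = 2.08279 × (4277 m − 0.8772×(2.998×10^8 m/s)×43.81×10^-6 s)
= 2.08279 × (-7244.35 m) = -15.09 km

Δx' ≈ -15.09 km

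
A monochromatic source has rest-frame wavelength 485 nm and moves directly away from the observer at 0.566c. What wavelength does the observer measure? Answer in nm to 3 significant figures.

λ_obs ≈ 921 nm

Relativistic Doppler: λ_obs = λ_src √((1+β)/(1−β))
= 485 × √(1.5660/0.43400) = 485 × 1.8996 = 921 nm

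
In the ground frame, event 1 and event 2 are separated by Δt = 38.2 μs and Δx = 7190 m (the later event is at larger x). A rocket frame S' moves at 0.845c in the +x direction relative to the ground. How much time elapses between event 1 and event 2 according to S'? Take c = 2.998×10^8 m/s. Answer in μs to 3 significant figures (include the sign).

Δt' ≈ 33.5 μs

γ = 1/√(1 − 0.845²) = 1.8700
Δt' = γ(Δt − vΔx/c²) = 1.8700 × (38.2 μs − 0.845×7190 m / (2.998×10^8 m/s))
= 1.8700 × (17.935 μs) = 33.5 μs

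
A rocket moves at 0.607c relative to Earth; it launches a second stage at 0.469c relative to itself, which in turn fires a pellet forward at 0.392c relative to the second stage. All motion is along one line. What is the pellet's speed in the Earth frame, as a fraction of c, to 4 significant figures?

u ≈ 0.9256c

Compose boost 2: (0.469 + 0.607)/(1 + 0.469×0.607) = 1.076/1.28468 = 0.837561
Compose boost 3: (0.392 + 0.837561)/(1 + 0.392×0.837561) = 1.22956/1.32832 = 0.9256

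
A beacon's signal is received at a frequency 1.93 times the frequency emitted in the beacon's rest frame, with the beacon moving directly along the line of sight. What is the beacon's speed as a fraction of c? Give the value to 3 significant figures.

f_obs/f_src = √((1+β)/(1−β)) = 1.93  ⇒  (1+β)/(1−β) = 3.7249
β = |1 − D²|/(1 + D²) = |1 − 3.7249|/(1 + 3.7249) = 0.577

β ≈ 0.577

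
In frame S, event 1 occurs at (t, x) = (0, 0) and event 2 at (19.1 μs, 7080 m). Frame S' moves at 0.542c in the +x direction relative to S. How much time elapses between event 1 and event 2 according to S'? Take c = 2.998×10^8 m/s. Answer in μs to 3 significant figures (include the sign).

γ = 1/√(1 − 0.542²) = 1.1899
Δt' = γ(Δt − vΔx/c²) = 1.1899 × (19.1 μs − 0.542×7080 m / (2.998×10^8 m/s))
= 1.1899 × (6.3003 μs) = 7.50 μs

Δt' ≈ 7.50 μs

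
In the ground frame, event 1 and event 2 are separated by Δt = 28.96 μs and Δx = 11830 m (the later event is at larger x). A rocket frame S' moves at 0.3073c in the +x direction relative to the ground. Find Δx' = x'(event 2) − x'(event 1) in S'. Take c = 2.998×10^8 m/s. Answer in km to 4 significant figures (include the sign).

Δx' ≈ 9.628 km

γ = 1/√(1 − 0.3073²) = 1.05085
Δx' = γ(Δx − vΔt) = 1.05085 × (11830 m − 0.3073×(2.998×10^8 m/s)×28.96×10^-6 s)
= 1.05085 × (9161.96 m) = 9.628 km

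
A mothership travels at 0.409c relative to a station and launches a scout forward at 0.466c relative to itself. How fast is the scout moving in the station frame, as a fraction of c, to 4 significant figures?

u ≈ 0.7349c

Compose boost 2: (0.466 + 0.409)/(1 + 0.466×0.409) = 0.8750/1.19059 = 0.7349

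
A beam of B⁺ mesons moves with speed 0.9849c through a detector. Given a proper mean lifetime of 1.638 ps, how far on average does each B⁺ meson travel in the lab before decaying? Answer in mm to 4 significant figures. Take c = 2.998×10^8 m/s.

d ≈ 2.794 mm

γ = 1/√(1 − 0.9849²) = 5.77620
Dilated lifetime: Δt = γτ₀ = 5.77620 × 1.638 ps = 9.46142 ps
d = vΔt = 0.9849c × 9.46142 ps = 2.95273×10^8 m/s × 9.46142×10^-12 s = 2.794 mm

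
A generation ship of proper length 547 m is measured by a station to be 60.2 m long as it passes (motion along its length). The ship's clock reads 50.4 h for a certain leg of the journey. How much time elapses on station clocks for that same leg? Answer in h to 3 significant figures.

Δt ≈ 458 h

Length contraction ⇒ γ = L₀/L = 547/60.2 = 9.0864
Time dilation: Δt = γτ₀ = 9.0864 × 50.4 h = 458 h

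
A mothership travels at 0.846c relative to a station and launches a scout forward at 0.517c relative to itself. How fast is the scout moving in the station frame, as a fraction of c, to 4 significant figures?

u ≈ 0.9483c

Compose boost 2: (0.517 + 0.846)/(1 + 0.517×0.846) = 1.363/1.43738 = 0.9483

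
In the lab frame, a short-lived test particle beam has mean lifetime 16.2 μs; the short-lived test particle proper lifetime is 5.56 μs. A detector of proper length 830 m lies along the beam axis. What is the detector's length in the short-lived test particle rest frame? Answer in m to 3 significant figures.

Time dilation ⇒ γ = Δt/τ₀ = 16.2/5.56 = 2.9137
Length contraction: L = L₀/γ = 830/2.9137 = 285 m

L ≈ 285 m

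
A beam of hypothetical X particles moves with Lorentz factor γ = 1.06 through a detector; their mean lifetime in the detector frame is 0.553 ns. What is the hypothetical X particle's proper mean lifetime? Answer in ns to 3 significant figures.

τ₀ ≈ 0.522 ns

γ = 1.06 (given)
Proper time: τ₀ = Δt/γ = 0.553/1.06 = 0.522 ns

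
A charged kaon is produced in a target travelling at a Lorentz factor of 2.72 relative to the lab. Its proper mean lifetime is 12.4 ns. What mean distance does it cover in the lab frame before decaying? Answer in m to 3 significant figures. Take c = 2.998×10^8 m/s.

β = √(1 − 1/γ²) = √(1 − 1/2.72²) = 0.92997
Dilated lifetime: Δt = γτ₀ = 2.72 × 12.4 ns = 33.728 ns
d = vΔt = 0.92997c × 33.728 ns = 2.7880×10^8 m/s × 3.3728×10^-8 s = 9.40 m

d ≈ 9.40 m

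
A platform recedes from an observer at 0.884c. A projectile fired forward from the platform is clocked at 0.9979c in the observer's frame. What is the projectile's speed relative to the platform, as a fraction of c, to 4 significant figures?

Inverse velocity addition: u' = (u − v)/(1 − uv/c²)
= (0.9979 − 0.884)/(1 − 0.9979×0.884) = 0.1139/0.117856 = 0.9664

u' ≈ 0.9664c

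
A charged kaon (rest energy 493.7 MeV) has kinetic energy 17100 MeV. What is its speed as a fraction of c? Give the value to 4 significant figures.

γ = 1 + K/(m₀c²) = 1 + 17100/493.7 = 35.6364
β = √(1 − 1/γ²) = 0.9996

β ≈ 0.9996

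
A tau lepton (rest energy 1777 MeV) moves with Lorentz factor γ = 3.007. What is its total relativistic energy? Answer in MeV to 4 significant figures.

E ≈ 5343 MeV

γ = 3.007 (given)
E = γm₀c² = 3.007 × 1777 MeV = 5343 MeV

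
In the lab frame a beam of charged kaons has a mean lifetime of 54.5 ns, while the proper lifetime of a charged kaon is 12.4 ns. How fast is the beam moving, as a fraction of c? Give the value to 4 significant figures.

β ≈ 0.9738

γ = Δt/τ₀ = 54.5/12.4 = 4.39516
β = √(1 − 1/γ²) = √(1 − 1/4.39516²) = 0.9738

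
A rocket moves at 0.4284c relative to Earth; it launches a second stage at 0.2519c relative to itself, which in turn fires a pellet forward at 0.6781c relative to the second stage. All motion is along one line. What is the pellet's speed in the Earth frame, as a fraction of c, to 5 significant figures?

Compose boost 2: (0.2519 + 0.4284)/(1 + 0.2519×0.4284) = 0.68030/1.107914 = 0.6140369
Compose boost 3: (0.6781 + 0.6140369)/(1 + 0.6781×0.6140369) = 1.292137/1.416378 = 0.91228

u ≈ 0.91228c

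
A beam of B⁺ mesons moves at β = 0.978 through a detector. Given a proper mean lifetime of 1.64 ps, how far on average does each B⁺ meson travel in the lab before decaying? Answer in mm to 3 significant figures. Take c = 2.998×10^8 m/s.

γ = 1/√(1 − 0.978²) = 4.7938
Dilated lifetime: Δt = γτ₀ = 4.7938 × 1.64 ps = 7.8618 ps
d = vΔt = 0.978c × 7.8618 ps = 2.9320×10^8 m/s × 7.8618×10^-12 s = 2.31 mm

d ≈ 2.31 mm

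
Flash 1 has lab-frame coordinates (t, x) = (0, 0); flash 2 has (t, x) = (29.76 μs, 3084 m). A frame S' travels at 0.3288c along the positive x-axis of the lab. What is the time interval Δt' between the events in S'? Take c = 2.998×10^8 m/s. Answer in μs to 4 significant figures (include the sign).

γ = 1/√(1 − 0.3288²) = 1.05887
Δt' = γ(Δt − vΔx/c²) = 1.05887 × (29.76 μs − 0.3288×3084 m / (2.998×10^8 m/s))
= 1.05887 × (26.3777 μs) = 27.93 μs

Δt' ≈ 27.93 μs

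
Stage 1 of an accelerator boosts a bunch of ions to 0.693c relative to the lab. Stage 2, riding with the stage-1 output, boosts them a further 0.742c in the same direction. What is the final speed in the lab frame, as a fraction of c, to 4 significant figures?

u ≈ 0.9477c

Compose boost 2: (0.742 + 0.693)/(1 + 0.742×0.693) = 1.435/1.51421 = 0.9477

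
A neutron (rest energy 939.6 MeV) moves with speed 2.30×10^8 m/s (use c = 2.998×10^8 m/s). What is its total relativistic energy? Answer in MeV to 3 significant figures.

β = v/c = 2.30×10^8 / 2.998×10^8 = 0.76718
γ = 1/√(1 − 0.76718²) = 1.5590
E = γm₀c² = 1.5590 × 939.6 MeV = 1460 MeV

E ≈ 1460 MeV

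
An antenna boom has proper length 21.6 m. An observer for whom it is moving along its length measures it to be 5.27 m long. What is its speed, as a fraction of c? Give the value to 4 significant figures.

γ = L₀/L = 21.6/5.27 = 4.09867
β = √(1 − 1/γ²) = 0.9698

β ≈ 0.9698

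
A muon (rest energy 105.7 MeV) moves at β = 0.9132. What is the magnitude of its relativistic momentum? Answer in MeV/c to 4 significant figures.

p ≈ 236.9 MeV/c

γ = 1/√(1 − 0.9132²) = 2.45392
p = γβm₀c = 2.45392 × 0.9132 × 105.7 MeV/c = 236.9 MeV/c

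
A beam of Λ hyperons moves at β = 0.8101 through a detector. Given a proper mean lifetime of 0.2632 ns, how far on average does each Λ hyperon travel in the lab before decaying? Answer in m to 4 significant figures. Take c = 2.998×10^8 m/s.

d ≈ 0.1090 m

γ = 1/√(1 − 0.8101²) = 1.70564
Dilated lifetime: Δt = γτ₀ = 1.70564 × 0.2632 ns = 0.448923 ns
d = vΔt = 0.8101c × 0.448923 ns = 2.42868×10^8 m/s × 4.48923×10^-10 s = 0.1090 m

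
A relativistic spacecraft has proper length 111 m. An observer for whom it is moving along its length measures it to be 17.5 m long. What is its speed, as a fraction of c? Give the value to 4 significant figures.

β ≈ 0.9875

γ = L₀/L = 111/17.5 = 6.34286
β = √(1 − 1/γ²) = 0.9875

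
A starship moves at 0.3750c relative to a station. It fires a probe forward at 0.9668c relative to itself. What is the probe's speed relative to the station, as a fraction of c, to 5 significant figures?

u ≈ 0.98477c

Relativistic velocity addition: u = (u' + v)/(1 + u'v/c²)
= (0.9668 + 0.3750)/(1 + 0.9668×0.3750) = 1.3418/1.362550 = 0.98477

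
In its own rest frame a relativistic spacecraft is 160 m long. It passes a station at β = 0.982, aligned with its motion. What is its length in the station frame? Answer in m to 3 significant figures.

γ = 1/√(1 − 0.982²) = 5.2943
Length contraction: L = L₀/γ = 160/5.2943 = 30.2 m

L ≈ 30.2 m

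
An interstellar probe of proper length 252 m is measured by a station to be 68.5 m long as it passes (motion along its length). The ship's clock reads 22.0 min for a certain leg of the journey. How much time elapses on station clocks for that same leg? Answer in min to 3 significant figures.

Length contraction ⇒ γ = L₀/L = 252/68.5 = 3.6788
Time dilation: Δt = γτ₀ = 3.6788 × 22.0 min = 80.9 min

Δt ≈ 80.9 min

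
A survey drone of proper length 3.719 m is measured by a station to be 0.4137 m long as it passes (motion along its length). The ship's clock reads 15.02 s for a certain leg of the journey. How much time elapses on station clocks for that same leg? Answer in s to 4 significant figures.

Δt ≈ 135.0 s

Length contraction ⇒ γ = L₀/L = 3.719/0.4137 = 8.98961
Time dilation: Δt = γτ₀ = 8.98961 × 15.02 s = 135.0 s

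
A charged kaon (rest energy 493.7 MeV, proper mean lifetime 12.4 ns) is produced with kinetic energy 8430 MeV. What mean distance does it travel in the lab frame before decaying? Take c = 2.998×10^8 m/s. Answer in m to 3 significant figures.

d ≈ 67.1 m

γ = 1 + K/(m₀c²) = 1 + 8430/493.7 = 18.075
β = √(1 − 1/γ²) = 0.99847
Dilated lifetime: γτ₀ = 18.075 × 12.4 ns = 224.13 ns
d = βc·γτ₀ = 0.99847 × (2.998×10^8 m/s) × 2.2413×10^-7 s = 67.1 m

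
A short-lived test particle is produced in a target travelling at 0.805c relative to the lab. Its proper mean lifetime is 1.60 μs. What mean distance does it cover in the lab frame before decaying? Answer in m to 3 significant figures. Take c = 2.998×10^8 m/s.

d ≈ 651 m

γ = 1/√(1 − 0.805²) = 1.6856
Dilated lifetime: Δt = γτ₀ = 1.6856 × 1.60 μs = 2.6969 μs
d = vΔt = 0.805c × 2.6969 μs = 2.4134×10^8 m/s × 2.6969×10^-6 s = 651 m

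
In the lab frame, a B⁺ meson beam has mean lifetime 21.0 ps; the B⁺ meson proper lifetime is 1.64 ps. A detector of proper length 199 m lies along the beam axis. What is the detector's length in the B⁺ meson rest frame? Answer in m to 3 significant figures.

L ≈ 15.5 m

Time dilation ⇒ γ = Δt/τ₀ = 21.0/1.64 = 12.805
Length contraction: L = L₀/γ = 199/12.805 = 15.5 m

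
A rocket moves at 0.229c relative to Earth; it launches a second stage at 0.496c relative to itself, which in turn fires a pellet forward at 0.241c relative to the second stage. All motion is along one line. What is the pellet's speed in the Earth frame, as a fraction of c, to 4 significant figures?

Compose boost 2: (0.496 + 0.229)/(1 + 0.496×0.229) = 0.7250/1.11358 = 0.651051
Compose boost 3: (0.241 + 0.651051)/(1 + 0.241×0.651051) = 0.892051/1.15690 = 0.7711

u ≈ 0.7711c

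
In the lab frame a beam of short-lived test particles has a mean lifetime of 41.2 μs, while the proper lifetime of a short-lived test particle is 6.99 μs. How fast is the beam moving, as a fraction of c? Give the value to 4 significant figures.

γ = Δt/τ₀ = 41.2/6.99 = 5.89413
β = √(1 − 1/γ²) = √(1 − 1/5.89413²) = 0.9855

β ≈ 0.9855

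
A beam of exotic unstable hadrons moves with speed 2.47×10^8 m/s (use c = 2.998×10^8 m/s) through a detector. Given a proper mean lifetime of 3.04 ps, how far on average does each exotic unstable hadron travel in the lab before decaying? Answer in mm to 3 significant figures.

d ≈ 1.32 mm

β = v/c = 2.47×10^8 / 2.998×10^8 = 0.82388
γ = 1/√(1 − 0.82388²) = 1.7644
Dilated lifetime: Δt = γτ₀ = 1.7644 × 3.04 ps = 5.3638 ps
d = vΔt = 0.82388c × 5.3638 ps = 2.4700×10^8 m/s × 5.3638×10^-12 s = 1.32 mm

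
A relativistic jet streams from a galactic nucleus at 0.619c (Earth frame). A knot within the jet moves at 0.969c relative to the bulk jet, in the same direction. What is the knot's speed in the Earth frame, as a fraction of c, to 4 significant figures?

Relativistic velocity addition: u = (u' + v)/(1 + u'v/c²)
= (0.969 + 0.619)/(1 + 0.969×0.619) = 1.588/1.59981 = 0.9926

u ≈ 0.9926c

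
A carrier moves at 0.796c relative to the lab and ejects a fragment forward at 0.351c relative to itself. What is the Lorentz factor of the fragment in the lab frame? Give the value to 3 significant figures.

γ ≈ 2.26

u_lab = (0.351 + 0.796)/(1 + 0.351×0.796) = 1.147/1.27940 = 0.896517
γ = 1/√(1 − 0.896517²) = 2.26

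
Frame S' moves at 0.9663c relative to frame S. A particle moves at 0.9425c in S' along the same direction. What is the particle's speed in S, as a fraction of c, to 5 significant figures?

Relativistic velocity addition: u = (u' + v)/(1 + u'v/c²)
= (0.9425 + 0.9663)/(1 + 0.9425×0.9663) = 1.9088/1.910738 = 0.99899

u ≈ 0.99899c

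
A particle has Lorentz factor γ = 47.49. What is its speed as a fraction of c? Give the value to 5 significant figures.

β ≈ 0.99978

β = √(1 − 1/γ²) = √(1 − 1/47.49²) = √(0.9995566) = 0.99978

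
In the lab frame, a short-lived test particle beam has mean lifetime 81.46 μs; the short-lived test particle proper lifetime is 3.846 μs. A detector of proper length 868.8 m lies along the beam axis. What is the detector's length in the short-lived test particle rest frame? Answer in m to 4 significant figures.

Time dilation ⇒ γ = Δt/τ₀ = 81.46/3.846 = 21.1804
Length contraction: L = L₀/γ = 868.8/21.1804 = 41.02 m

L ≈ 41.02 m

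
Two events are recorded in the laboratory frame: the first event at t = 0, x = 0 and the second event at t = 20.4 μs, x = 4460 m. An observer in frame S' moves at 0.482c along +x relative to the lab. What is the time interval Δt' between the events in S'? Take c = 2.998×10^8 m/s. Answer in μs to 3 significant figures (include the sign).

Δt' ≈ 15.1 μs

γ = 1/√(1 − 0.482²) = 1.1413
Δt' = γ(Δt − vΔx/c²) = 1.1413 × (20.4 μs − 0.482×4460 m / (2.998×10^8 m/s))
= 1.1413 × (13.229 μs) = 15.1 μs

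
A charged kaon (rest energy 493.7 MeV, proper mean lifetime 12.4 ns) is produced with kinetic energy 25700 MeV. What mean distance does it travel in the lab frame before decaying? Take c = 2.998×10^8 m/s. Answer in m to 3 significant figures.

d ≈ 197 m

γ = 1 + K/(m₀c²) = 1 + 25700/493.7 = 53.056
β = √(1 − 1/γ²) = 0.99982
Dilated lifetime: γτ₀ = 53.056 × 12.4 ns = 657.89 ns
d = βc·γτ₀ = 0.99982 × (2.998×10^8 m/s) × 6.5789×10^-7 s = 197 m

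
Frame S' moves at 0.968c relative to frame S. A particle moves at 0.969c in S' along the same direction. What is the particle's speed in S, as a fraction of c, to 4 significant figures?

u ≈ 0.9995c

Relativistic velocity addition: u = (u' + v)/(1 + u'v/c²)
= (0.969 + 0.968)/(1 + 0.969×0.968) = 1.937/1.93799 = 0.9995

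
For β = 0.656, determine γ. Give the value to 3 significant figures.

γ = 1/√(1 − β²) = 1/√(1 − 0.656²) = 1/√(0.56966) = 1.32

γ ≈ 1.32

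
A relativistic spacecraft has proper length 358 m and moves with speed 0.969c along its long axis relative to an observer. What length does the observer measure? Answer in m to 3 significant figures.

γ = 1/√(1 − 0.969²) = 4.0476
Length contraction: L = L₀/γ = 358/4.0476 = 88.4 m

L ≈ 88.4 m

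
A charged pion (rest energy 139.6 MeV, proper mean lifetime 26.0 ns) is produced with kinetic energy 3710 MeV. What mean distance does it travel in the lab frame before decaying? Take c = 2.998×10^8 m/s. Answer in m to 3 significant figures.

γ = 1 + K/(m₀c²) = 1 + 3710/139.6 = 27.576
β = √(1 − 1/γ²) = 0.99934
Dilated lifetime: γτ₀ = 27.576 × 26.0 ns = 716.97 ns
d = βc·γτ₀ = 0.99934 × (2.998×10^8 m/s) × 7.1697×10^-7 s = 215 m

d ≈ 215 m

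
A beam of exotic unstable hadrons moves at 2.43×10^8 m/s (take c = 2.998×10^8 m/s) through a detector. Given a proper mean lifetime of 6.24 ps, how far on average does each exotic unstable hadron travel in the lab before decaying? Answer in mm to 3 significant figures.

d ≈ 2.59 mm

β = v/c = 2.43×10^8 / 2.998×10^8 = 0.81054
γ = 1/√(1 − 0.81054²) = 1.7074
Dilated lifetime: Δt = γτ₀ = 1.7074 × 6.24 ps = 10.654 ps
d = vΔt = 0.81054c × 10.654 ps = 2.4300×10^8 m/s × 1.0654×10^-11 s = 2.59 mm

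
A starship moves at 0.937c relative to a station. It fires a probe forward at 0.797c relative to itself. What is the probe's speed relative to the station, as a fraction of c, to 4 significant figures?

u ≈ 0.9927c

Relativistic velocity addition: u = (u' + v)/(1 + u'v/c²)
= (0.797 + 0.937)/(1 + 0.797×0.937) = 1.734/1.74679 = 0.9927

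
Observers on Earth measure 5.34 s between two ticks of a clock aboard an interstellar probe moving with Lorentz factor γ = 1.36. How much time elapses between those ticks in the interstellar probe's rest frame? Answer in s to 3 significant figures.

τ₀ ≈ 3.93 s

γ = 1.36 (given)
Proper time: τ₀ = Δt/γ = 5.34/1.36 = 3.93 s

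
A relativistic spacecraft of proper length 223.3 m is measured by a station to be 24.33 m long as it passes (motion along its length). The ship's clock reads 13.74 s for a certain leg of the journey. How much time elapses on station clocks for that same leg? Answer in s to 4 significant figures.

Δt ≈ 126.1 s

Length contraction ⇒ γ = L₀/L = 223.3/24.33 = 9.17797
Time dilation: Δt = γτ₀ = 9.17797 × 13.74 s = 126.1 s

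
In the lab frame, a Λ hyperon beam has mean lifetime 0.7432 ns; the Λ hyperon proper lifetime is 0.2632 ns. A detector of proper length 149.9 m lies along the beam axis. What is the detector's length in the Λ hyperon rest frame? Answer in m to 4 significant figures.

Time dilation ⇒ γ = Δt/τ₀ = 0.7432/0.2632 = 2.82371
Length contraction: L = L₀/γ = 149.9/2.82371 = 53.09 m

L ≈ 53.09 m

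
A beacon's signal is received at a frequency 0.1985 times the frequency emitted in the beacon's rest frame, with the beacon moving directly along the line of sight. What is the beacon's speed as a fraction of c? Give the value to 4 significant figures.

β ≈ 0.9242

f_obs/f_src = √((1−β)/(1+β)) = 0.1985  ⇒  (1−β)/(1+β) = 0.0394023
β = |1 − D²|/(1 + D²) = |1 − 0.0394023|/(1 + 0.0394023) = 0.9242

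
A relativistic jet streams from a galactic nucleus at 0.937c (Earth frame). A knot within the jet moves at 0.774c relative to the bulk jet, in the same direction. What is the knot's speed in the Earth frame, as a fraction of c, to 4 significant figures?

u ≈ 0.9917c

Relativistic velocity addition: u = (u' + v)/(1 + u'v/c²)
= (0.774 + 0.937)/(1 + 0.774×0.937) = 1.711/1.72524 = 0.9917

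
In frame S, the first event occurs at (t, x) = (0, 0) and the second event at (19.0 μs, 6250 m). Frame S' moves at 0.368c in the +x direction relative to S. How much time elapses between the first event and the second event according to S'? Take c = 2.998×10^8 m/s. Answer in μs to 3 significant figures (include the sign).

γ = 1/√(1 − 0.368²) = 1.0755
Δt' = γ(Δt − vΔx/c²) = 1.0755 × (19.0 μs − 0.368×6250 m / (2.998×10^8 m/s))
= 1.0755 × (11.328 μs) = 12.2 μs

Δt' ≈ 12.2 μs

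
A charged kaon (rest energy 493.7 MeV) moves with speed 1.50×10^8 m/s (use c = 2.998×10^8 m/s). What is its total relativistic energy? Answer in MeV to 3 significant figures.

β = v/c = 1.50×10^8 / 2.998×10^8 = 0.50033
γ = 1/√(1 − 0.50033²) = 1.1550
E = γm₀c² = 1.1550 × 493.7 MeV = 570 MeV

E ≈ 570 MeV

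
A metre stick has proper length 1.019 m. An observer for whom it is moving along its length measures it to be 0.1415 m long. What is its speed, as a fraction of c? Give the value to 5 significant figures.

β ≈ 0.99031

γ = L₀/L = 1.019/0.1415 = 7.201413
β = √(1 − 1/γ²) = 0.99031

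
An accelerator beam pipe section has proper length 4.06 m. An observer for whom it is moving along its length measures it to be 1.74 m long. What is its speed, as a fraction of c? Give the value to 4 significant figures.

β ≈ 0.9035

γ = L₀/L = 4.06/1.74 = 2.33333
β = √(1 − 1/γ²) = 0.9035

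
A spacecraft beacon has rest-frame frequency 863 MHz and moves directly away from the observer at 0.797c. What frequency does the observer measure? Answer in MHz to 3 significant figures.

Relativistic Doppler: f_obs = f_src √((1−β)/(1+β))
= 863 × √(0.20300/1.7970) = 863 × 0.33610 = 290 MHz

f_obs ≈ 290 MHz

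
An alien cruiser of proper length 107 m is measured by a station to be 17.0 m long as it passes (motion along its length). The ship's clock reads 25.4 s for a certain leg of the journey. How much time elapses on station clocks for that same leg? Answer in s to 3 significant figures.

Length contraction ⇒ γ = L₀/L = 107/17.0 = 6.2941
Time dilation: Δt = γτ₀ = 6.2941 × 25.4 s = 160 s

Δt ≈ 160 s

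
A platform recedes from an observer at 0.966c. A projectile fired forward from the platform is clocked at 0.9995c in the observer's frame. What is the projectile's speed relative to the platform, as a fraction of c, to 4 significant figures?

Inverse velocity addition: u' = (u − v)/(1 − uv/c²)
= (0.9995 − 0.966)/(1 − 0.9995×0.966) = 0.03350/0.0344830 = 0.9715

u' ≈ 0.9715c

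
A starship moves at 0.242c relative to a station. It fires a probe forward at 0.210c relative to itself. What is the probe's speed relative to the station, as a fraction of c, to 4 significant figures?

u ≈ 0.4301c

Relativistic velocity addition: u = (u' + v)/(1 + u'v/c²)
= (0.210 + 0.242)/(1 + 0.210×0.242) = 0.4520/1.05082 = 0.4301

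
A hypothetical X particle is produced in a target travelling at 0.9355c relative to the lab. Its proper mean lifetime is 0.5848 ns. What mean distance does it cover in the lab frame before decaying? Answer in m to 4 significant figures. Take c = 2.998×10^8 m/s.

d ≈ 0.4642 m

γ = 1/√(1 − 0.9355²) = 2.83024
Dilated lifetime: Δt = γτ₀ = 2.83024 × 0.5848 ns = 1.65513 ns
d = vΔt = 0.9355c × 1.65513 ns = 2.80463×10^8 m/s × 1.65513×10^-9 s = 0.4642 m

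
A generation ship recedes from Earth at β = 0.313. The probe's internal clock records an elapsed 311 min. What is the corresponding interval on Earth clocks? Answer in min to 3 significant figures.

γ = 1/√(1 − 0.313²) = 1.0529
Time dilation: Δt = γτ₀ = 1.0529 × 311 min = 327 min

Δt ≈ 327 min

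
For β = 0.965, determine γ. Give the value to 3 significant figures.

γ ≈ 3.81

γ = 1/√(1 − β²) = 1/√(1 − 0.965²) = 1/√(0.068775) = 3.81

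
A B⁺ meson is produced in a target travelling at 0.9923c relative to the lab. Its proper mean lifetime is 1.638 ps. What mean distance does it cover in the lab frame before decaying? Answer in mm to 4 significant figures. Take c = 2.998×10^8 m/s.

γ = 1/√(1 − 0.9923²) = 8.07379
Dilated lifetime: Δt = γτ₀ = 8.07379 × 1.638 ps = 13.2249 ps
d = vΔt = 0.9923c × 13.2249 ps = 2.97492×10^8 m/s × 1.32249×10^-11 s = 3.934 mm

d ≈ 3.934 mm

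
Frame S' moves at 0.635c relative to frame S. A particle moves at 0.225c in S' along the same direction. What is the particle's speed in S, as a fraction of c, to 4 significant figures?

Relativistic velocity addition: u = (u' + v)/(1 + u'v/c²)
= (0.225 + 0.635)/(1 + 0.225×0.635) = 0.8600/1.14288 = 0.7525

u ≈ 0.7525c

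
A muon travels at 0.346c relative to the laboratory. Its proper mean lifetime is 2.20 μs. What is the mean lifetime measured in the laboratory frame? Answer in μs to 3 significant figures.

Δt ≈ 2.34 μs

γ = 1/√(1 − 0.346²) = 1.0658
Time dilation: Δt = γτ₀ = 1.0658 × 2.20 μs = 2.34 μs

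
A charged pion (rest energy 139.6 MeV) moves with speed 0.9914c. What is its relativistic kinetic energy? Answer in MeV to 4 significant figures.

γ = 1/√(1 − 0.9914²) = 7.64138
K = (γ − 1)m₀c² = (7.64138 − 1) × 139.6 MeV = 6.64138 × 139.6 MeV = 927.1 MeV

K ≈ 927.1 MeV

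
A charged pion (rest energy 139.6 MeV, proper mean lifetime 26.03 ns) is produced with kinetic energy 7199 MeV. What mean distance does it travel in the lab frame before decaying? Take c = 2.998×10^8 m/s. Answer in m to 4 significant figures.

d ≈ 410.2 m

γ = 1 + K/(m₀c²) = 1 + 7199/139.6 = 52.5688
β = √(1 − 1/γ²) = 0.999819
Dilated lifetime: γτ₀ = 52.5688 × 26.03 ns = 1368.37 ns
d = βc·γτ₀ = 0.999819 × (2.998×10^8 m/s) × 1.36837×10^-6 s = 410.2 m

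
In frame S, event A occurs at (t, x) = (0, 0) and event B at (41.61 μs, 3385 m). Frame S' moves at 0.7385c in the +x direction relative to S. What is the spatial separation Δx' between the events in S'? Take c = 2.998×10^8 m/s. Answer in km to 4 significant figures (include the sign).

γ = 1/√(1 − 0.7385²) = 1.48312
Δx' = γ(Δx − vΔt) = 1.48312 × (3385 m − 0.7385×(2.998×10^8 m/s)×41.61×10^-6 s)
= 1.48312 × (-5827.55 m) = -8.643 km

Δx' ≈ -8.643 km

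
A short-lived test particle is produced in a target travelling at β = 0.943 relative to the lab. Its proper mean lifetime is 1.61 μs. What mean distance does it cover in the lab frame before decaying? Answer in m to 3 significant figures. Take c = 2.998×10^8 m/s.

d ≈ 1370 m

γ = 1/√(1 − 0.943²) = 3.0049
Dilated lifetime: Δt = γτ₀ = 3.0049 × 1.61 μs = 4.8378 μs
d = vΔt = 0.943c × 4.8378 μs = 2.8271×10^8 m/s × 4.8378×10^-6 s = 1370 m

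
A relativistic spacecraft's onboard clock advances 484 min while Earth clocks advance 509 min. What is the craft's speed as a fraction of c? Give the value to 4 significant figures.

γ = Δt/τ₀ = 509/484 = 1.05165
β = √(1 − 1/γ²) = √(1 − 1/1.05165²) = 0.3095

β ≈ 0.3095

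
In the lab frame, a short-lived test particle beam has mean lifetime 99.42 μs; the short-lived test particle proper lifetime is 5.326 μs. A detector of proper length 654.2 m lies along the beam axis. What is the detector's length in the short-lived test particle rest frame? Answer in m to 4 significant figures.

Time dilation ⇒ γ = Δt/τ₀ = 99.42/5.326 = 18.6669
Length contraction: L = L₀/γ = 654.2/18.6669 = 35.05 m

L ≈ 35.05 m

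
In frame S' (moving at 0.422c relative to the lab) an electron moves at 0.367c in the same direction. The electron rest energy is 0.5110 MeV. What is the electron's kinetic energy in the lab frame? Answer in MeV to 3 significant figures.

K ≈ 0.189 MeV

u_lab = (0.367 + 0.422)/(1 + 0.367×0.422) = 0.683191
γ = 1/√(1 − 0.683191²) = 1.3694
K = (γ − 1)m₀c² = (1.3694 − 1) × 0.5110 = 0.36941 × 0.5110 = 0.189 MeV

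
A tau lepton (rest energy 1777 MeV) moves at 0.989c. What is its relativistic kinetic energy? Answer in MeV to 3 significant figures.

γ = 1/√(1 − 0.989²) = 6.7606
K = (γ − 1)m₀c² = (6.7606 − 1) × 1777 MeV = 5.7606 × 1777 MeV = 10200 MeV

K ≈ 10200 MeV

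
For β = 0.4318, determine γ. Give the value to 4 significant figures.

γ = 1/√(1 − β²) = 1/√(1 − 0.4318²) = 1/√(0.813549) = 1.109

γ ≈ 1.109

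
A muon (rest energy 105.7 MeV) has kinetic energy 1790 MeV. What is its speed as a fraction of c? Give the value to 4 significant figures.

γ = 1 + K/(m₀c²) = 1 + 1790/105.7 = 17.9347
β = √(1 − 1/γ²) = 0.9984

β ≈ 0.9984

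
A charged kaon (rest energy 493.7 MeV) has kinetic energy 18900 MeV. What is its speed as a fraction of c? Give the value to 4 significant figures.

γ = 1 + K/(m₀c²) = 1 + 18900/493.7 = 39.2824
β = √(1 − 1/γ²) = 0.9997

β ≈ 0.9997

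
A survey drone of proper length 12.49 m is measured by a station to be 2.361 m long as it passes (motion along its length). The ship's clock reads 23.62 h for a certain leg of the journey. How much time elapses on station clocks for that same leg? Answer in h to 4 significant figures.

Δt ≈ 125.0 h

Length contraction ⇒ γ = L₀/L = 12.49/2.361 = 5.29013
Time dilation: Δt = γτ₀ = 5.29013 × 23.62 h = 125.0 h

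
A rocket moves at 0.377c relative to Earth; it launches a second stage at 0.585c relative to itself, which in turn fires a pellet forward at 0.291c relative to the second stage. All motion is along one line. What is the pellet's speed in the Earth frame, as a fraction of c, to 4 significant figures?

u ≈ 0.8778c

Compose boost 2: (0.585 + 0.377)/(1 + 0.585×0.377) = 0.9620/1.22054 = 0.788172
Compose boost 3: (0.291 + 0.788172)/(1 + 0.291×0.788172) = 1.07917/1.22936 = 0.8778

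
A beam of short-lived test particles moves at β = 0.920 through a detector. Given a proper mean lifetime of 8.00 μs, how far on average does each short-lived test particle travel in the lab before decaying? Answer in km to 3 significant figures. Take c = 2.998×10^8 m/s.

d ≈ 5.63 km

γ = 1/√(1 − 0.920²) = 2.5516
Dilated lifetime: Δt = γτ₀ = 2.5516 × 8.00 μs = 20.412 μs
d = vΔt = 0.920c × 20.412 μs = 2.7582×10^8 m/s × 2.0412×10^-5 s = 5.63 km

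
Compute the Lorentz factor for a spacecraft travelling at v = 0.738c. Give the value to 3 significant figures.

γ ≈ 1.48

γ = 1/√(1 − β²) = 1/√(1 − 0.738²) = 1/√(0.45536) = 1.48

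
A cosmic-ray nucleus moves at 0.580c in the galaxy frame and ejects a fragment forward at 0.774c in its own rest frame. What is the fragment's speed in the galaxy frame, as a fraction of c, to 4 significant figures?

Compose boost 2: (0.774 + 0.580)/(1 + 0.774×0.580) = 1.354/1.44892 = 0.9345

u ≈ 0.9345c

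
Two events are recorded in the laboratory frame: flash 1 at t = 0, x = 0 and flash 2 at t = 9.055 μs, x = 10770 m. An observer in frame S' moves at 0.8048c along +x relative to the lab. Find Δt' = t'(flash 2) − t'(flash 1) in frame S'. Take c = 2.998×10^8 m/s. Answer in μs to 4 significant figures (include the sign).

Δt' ≈ -33.45 μs

γ = 1/√(1 − 0.8048²) = 1.68479
Δt' = γ(Δt − vΔx/c²) = 1.68479 × (9.055 μs − 0.8048×10770 m / (2.998×10^8 m/s))
= 1.68479 × (-19.8566 μs) = -33.45 μs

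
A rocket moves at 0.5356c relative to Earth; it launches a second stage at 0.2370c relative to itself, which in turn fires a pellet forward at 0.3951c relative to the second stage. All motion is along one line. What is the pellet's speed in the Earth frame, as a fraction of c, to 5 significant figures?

u ≈ 0.85034c

Compose boost 2: (0.2370 + 0.5356)/(1 + 0.2370×0.5356) = 0.77260/1.126937 = 0.6855750
Compose boost 3: (0.3951 + 0.6855750)/(1 + 0.3951×0.6855750) = 1.080675/1.270871 = 0.85034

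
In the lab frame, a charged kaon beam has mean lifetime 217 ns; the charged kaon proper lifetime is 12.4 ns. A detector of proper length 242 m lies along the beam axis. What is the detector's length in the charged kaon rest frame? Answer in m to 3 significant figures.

Time dilation ⇒ γ = Δt/τ₀ = 217/12.4 = 17.500
Length contraction: L = L₀/γ = 242/17.500 = 13.8 m

L ≈ 13.8 m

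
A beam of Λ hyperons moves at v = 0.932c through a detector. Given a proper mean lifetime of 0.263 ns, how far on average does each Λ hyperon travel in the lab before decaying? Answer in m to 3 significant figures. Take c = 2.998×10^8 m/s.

d ≈ 0.203 m

γ = 1/√(1 − 0.932²) = 2.7589
Dilated lifetime: Δt = γτ₀ = 2.7589 × 0.263 ns = 0.72560 ns
d = vΔt = 0.932c × 0.72560 ns = 2.7941×10^8 m/s × 7.2560×10^-10 s = 0.203 m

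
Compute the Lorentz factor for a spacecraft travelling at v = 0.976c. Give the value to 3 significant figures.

γ ≈ 4.59

γ = 1/√(1 − β²) = 1/√(1 − 0.976²) = 1/√(0.047424) = 4.59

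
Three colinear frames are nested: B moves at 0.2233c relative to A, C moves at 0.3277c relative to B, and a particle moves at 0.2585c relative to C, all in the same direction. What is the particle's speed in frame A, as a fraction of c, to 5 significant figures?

Compose boost 2: (0.3277 + 0.2233)/(1 + 0.3277×0.2233) = 0.55100/1.073175 = 0.5134296
Compose boost 3: (0.2585 + 0.5134296)/(1 + 0.2585×0.5134296) = 0.7719296/1.132722 = 0.68148

u ≈ 0.68148c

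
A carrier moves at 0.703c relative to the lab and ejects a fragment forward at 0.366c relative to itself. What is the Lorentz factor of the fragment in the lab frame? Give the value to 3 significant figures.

γ ≈ 1.90

u_lab = (0.366 + 0.703)/(1 + 0.366×0.703) = 1.069/1.25730 = 0.850236
γ = 1/√(1 − 0.850236²) = 1.90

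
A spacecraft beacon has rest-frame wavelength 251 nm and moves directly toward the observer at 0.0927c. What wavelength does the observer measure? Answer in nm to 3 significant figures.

λ_obs ≈ 229 nm

Relativistic Doppler: λ_obs = λ_src √((1−β)/(1+β))
= 251 × √(0.90730/1.0927) = 251 × 0.91122 = 229 nm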